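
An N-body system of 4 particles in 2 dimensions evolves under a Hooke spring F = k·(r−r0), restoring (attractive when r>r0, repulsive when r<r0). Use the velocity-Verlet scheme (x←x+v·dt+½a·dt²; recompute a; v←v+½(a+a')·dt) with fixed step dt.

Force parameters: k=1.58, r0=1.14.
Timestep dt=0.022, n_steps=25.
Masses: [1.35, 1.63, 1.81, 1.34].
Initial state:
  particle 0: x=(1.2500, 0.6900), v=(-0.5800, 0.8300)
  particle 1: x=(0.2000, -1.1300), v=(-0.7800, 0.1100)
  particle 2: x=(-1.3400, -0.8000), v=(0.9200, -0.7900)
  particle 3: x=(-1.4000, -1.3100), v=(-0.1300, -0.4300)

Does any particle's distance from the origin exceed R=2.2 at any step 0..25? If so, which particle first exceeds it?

no

step 0: x0=(1.2500, 0.6900) x1=(0.2000, -1.1300) x2=(-1.3400, -0.8000) x3=(-1.4000, -1.3100)
step 1: x0=(1.2362, 0.7074) x1=(0.1827, -1.1274) x2=(-1.3193, -0.8171) x3=(-1.4023, -1.3192)
step 2: x0=(1.2202, 0.7230) x1=(0.1653, -1.1243) x2=(-1.2978, -0.8335) x3=(-1.4033, -1.3281)
step 3: x0=(1.2020, 0.7368) x1=(0.1478, -1.1209) x2=(-1.2753, -0.8493) x3=(-1.4032, -1.3364)
step 4: x0=(1.1818, 0.7489) x1=(0.1301, -1.1171) x2=(-1.2521, -0.8645) x3=(-1.4020, -1.3443)
step 5: x0=(1.1595, 0.7591) x1=(0.1123, -1.1128) x2=(-1.2280, -0.8790) x3=(-1.3997, -1.3518)
step 6: x0=(1.1351, 0.7674) x1=(0.0945, -1.1082) x2=(-1.2032, -0.8929) x3=(-1.3963, -1.3587)
step 7: x0=(1.1088, 0.7739) x1=(0.0767, -1.1031) x2=(-1.1775, -0.9061) x3=(-1.3919, -1.3652)
step 8: x0=(1.0804, 0.7785) x1=(0.0589, -1.0977) x2=(-1.1512, -0.9186) x3=(-1.3866, -1.3711)
step 9: x0=(1.0501, 0.7813) x1=(0.0411, -1.0918) x2=(-1.1241, -0.9305) x3=(-1.3803, -1.3765)
step 10: x0=(1.0180, 0.7822) x1=(0.0234, -1.0856) x2=(-1.0963, -0.9417) x3=(-1.3731, -1.3814)
step 11: x0=(0.9840, 0.7813) x1=(0.0057, -1.0790) x2=(-1.0678, -0.9523) x3=(-1.3650, -1.3858)
step 12: x0=(0.9482, 0.7785) x1=(-0.0118, -1.0721) x2=(-1.0388, -0.9622) x3=(-1.3561, -1.3896)
step 13: x0=(0.9107, 0.7739) x1=(-0.0292, -1.0648) x2=(-1.0091, -0.9715) x3=(-1.3465, -1.3929)
step 14: x0=(0.8715, 0.7675) x1=(-0.0464, -1.0571) x2=(-0.9790, -0.9802) x3=(-1.3362, -1.3957)
step 15: x0=(0.8308, 0.7594) x1=(-0.0634, -1.0491) x2=(-0.9483, -0.9883) x3=(-1.3251, -1.3979)
step 16: x0=(0.7885, 0.7494) x1=(-0.0802, -1.0407) x2=(-0.9171, -0.9958) x3=(-1.3134, -1.3995)
step 17: x0=(0.7447, 0.7378) x1=(-0.0967, -1.0320) x2=(-0.8855, -1.0028) x3=(-1.3012, -1.4006)
step 18: x0=(0.6996, 0.7245) x1=(-0.1130, -1.0230) x2=(-0.8535, -1.0091) x3=(-1.2883, -1.4011)
step 19: x0=(0.6531, 0.7096) x1=(-0.1290, -1.0137) x2=(-0.8212, -1.0150) x3=(-1.2750, -1.4011)
step 20: x0=(0.6054, 0.6930) x1=(-0.1446, -1.0040) x2=(-0.7886, -1.0203) x3=(-1.2612, -1.4006)
step 21: x0=(0.5565, 0.6749) x1=(-0.1599, -0.9941) x2=(-0.7557, -1.0251) x3=(-1.2470, -1.3995)
step 22: x0=(0.5065, 0.6553) x1=(-0.1748, -0.9838) x2=(-0.7226, -1.0295) x3=(-1.2324, -1.3980)
step 23: x0=(0.4555, 0.6343) x1=(-0.1893, -0.9733) x2=(-0.6894, -1.0335) x3=(-1.2175, -1.3959)
step 24: x0=(0.4036, 0.6119) x1=(-0.2035, -0.9624) x2=(-0.6561, -1.0370) x3=(-1.2023, -1.3933)
step 25: x0=(0.3507, 0.5882) x1=(-0.2171, -0.9513) x2=(-0.6226, -1.0403) x3=(-1.1868, -1.3902)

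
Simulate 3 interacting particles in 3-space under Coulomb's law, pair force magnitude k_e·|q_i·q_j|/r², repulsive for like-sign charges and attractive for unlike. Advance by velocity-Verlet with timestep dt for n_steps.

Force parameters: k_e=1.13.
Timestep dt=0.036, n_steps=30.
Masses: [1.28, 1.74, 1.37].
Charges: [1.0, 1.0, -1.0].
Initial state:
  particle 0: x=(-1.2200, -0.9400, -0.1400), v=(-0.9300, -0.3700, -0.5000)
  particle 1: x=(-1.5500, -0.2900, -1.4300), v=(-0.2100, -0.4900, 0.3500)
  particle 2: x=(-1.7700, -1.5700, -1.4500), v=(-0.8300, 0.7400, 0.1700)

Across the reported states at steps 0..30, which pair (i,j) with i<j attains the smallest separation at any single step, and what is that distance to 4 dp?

step 0: x0=(-1.2200, -0.9400, -0.1400) x1=(-1.5500, -0.2900, -1.4300) x2=(-1.7700, -1.5700, -1.4500)
step 1: x0=(-1.2535, -0.9535, -0.1580) x1=(-1.5576, -0.3078, -1.4176) x2=(-1.7997, -1.5430, -1.4437)
step 2: x0=(-1.2871, -0.9675, -0.1759) x1=(-1.5655, -0.3259, -1.4055) x2=(-1.8292, -1.5151, -1.4370)
step 3: x0=(-1.3207, -0.9819, -0.1938) x1=(-1.5735, -0.3445, -1.3938) x2=(-1.8583, -1.4863, -1.4298)
step 4: x0=(-1.3545, -0.9968, -0.2116) x1=(-1.5818, -0.3633, -1.3825) x2=(-1.8871, -1.4566, -1.4222)
step 5: x0=(-1.3883, -1.0122, -0.2294) x1=(-1.5903, -0.3826, -1.3717) x2=(-1.9154, -1.4259, -1.4141)
step 6: x0=(-1.4223, -1.0281, -0.2471) x1=(-1.5991, -0.4024, -1.3612) x2=(-1.9432, -1.3942, -1.4054)
step 7: x0=(-1.4565, -1.0445, -0.2649) x1=(-1.6082, -0.4226, -1.3513) x2=(-1.9704, -1.3614, -1.3962)
step 8: x0=(-1.4909, -1.0614, -0.2826) x1=(-1.6177, -0.4433, -1.3418) x2=(-1.9971, -1.3275, -1.3863)
step 9: x0=(-1.5254, -1.0788, -0.3003) x1=(-1.6276, -0.4646, -1.3329) x2=(-2.0229, -1.2924, -1.3758)
step 10: x0=(-1.5603, -1.0968, -0.3181) x1=(-1.6380, -0.4865, -1.3245) x2=(-2.0480, -1.2560, -1.3645)
step 11: x0=(-1.5954, -1.1154, -0.3359) x1=(-1.6489, -0.5091, -1.3167) x2=(-2.0720, -1.2182, -1.3525)
step 12: x0=(-1.6309, -1.1344, -0.3538) x1=(-1.6605, -0.5323, -1.3094) x2=(-2.0949, -1.1791, -1.3397)
step 13: x0=(-1.6668, -1.1540, -0.3718) x1=(-1.6729, -0.5564, -1.3028) x2=(-2.1164, -1.1384, -1.3260)
step 14: x0=(-1.7031, -1.1741, -0.3900) x1=(-1.6862, -0.5814, -1.2968) x2=(-2.1363, -1.0962, -1.3113)
step 15: x0=(-1.7399, -1.1946, -0.4083) x1=(-1.7007, -0.6073, -1.2914) x2=(-2.1543, -1.0523, -1.2957)
step 16: x0=(-1.7772, -1.2155, -0.4269) x1=(-1.7167, -0.6342, -1.2867) x2=(-2.1699, -1.0067, -1.2791)
step 17: x0=(-1.8150, -1.2368, -0.4456) x1=(-1.7345, -0.6623, -1.2826) x2=(-2.1827, -0.9594, -1.2615)
step 18: x0=(-1.8535, -1.2583, -0.4646) x1=(-1.7547, -0.6915, -1.2790) x2=(-2.1919, -0.9104, -1.2429)
step 19: x0=(-1.8926, -1.2799, -0.4838) x1=(-1.7779, -0.7218, -1.2759) x2=(-2.1966, -0.8599, -1.2237)
step 20: x0=(-1.9323, -1.3015, -0.5032) x1=(-1.8050, -0.7530, -1.2730) x2=(-2.1959, -0.8084, -1.2040)
step 21: x0=(-1.9726, -1.3231, -0.5227) x1=(-1.8371, -0.7843, -1.2699) x2=(-2.1882, -0.7566, -1.1844)
step 22: x0=(-2.0134, -1.3446, -0.5421) x1=(-1.8753, -0.8146, -1.2661) x2=(-2.1723, -0.7064, -1.1657)
step 23: x0=(-2.0547, -1.3659, -0.5615) x1=(-1.9202, -0.8417, -1.2608) x2=(-2.1475, -0.6602, -1.1491)
step 24: x0=(-2.0963, -1.3870, -0.5805) x1=(-1.9713, -0.8632, -1.2533) x2=(-2.1145, -0.6213, -1.1356)
step 25: x0=(-2.1382, -1.4080, -0.5990) x1=(-2.0264, -0.8768, -1.2431) x2=(-2.0761, -0.5926, -1.1259)
step 26: x0=(-2.1802, -1.4291, -0.6170) x1=(-2.0828, -0.8818, -1.2305) x2=(-2.0360, -0.5749, -1.1197)
step 27: x0=(-2.2223, -1.4502, -0.6343) x1=(-2.1379, -0.8787, -1.2163) x2=(-1.9975, -0.5673, -1.1163)
step 28: x0=(-2.2643, -1.4717, -0.6509) x1=(-2.1903, -0.8689, -1.2011) x2=(-1.9625, -0.5679, -1.1148)
step 29: x0=(-2.3061, -1.4935, -0.6668) x1=(-2.2392, -0.8538, -1.1855) x2=(-1.9320, -0.5748, -1.1145)
step 30: x0=(-2.3478, -1.5158, -0.6821) x1=(-2.2846, -0.8347, -1.1698) x2=(-1.9062, -0.5865, -1.1148)

pair (1,2), distance 0.3047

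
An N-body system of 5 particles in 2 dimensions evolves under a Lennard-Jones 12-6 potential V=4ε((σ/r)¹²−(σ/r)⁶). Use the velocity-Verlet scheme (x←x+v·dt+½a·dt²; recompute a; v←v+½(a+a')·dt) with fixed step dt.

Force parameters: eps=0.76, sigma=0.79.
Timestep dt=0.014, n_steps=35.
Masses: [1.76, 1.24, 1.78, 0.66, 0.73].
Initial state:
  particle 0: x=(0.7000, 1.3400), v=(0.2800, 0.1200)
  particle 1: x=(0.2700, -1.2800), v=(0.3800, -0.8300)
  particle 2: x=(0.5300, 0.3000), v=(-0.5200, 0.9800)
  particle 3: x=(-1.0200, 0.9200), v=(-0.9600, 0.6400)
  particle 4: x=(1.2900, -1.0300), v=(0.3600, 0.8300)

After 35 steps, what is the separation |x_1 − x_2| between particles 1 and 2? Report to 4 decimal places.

2.3667

step 0: x0=(0.7000, 1.3400) x1=(0.2700, -1.2800) x2=(0.5300, 0.3000) x3=(-1.0200, 0.9200) x4=(1.2900, -1.0300)
step 1: x0=(0.7039, 1.3416) x1=(0.2755, -1.2916) x2=(0.5227, 0.3138) x3=(-1.0334, 0.9290) x4=(1.2948, -1.0184)
step 2: x0=(0.7077, 1.3429) x1=(0.2813, -1.3030) x2=(0.5155, 0.3278) x3=(-1.0468, 0.9379) x4=(1.2990, -1.0069)
step 3: x0=(0.7115, 1.3440) x1=(0.2873, -1.3144) x2=(0.5083, 0.3420) x3=(-1.0601, 0.9468) x4=(1.3027, -0.9955)
step 4: x0=(0.7153, 1.3449) x1=(0.2937, -1.3256) x2=(0.5012, 0.3564) x3=(-1.0733, 0.9558) x4=(1.3059, -0.9842)
step 5: x0=(0.7190, 1.3455) x1=(0.3003, -1.3368) x2=(0.4941, 0.3711) x3=(-1.0865, 0.9647) x4=(1.3085, -0.9730)
step 6: x0=(0.7226, 1.3459) x1=(0.3073, -1.3478) x2=(0.4870, 0.3859) x3=(-1.0997, 0.9736) x4=(1.3107, -0.9620)
step 7: x0=(0.7261, 1.3460) x1=(0.3145, -1.3587) x2=(0.4801, 0.4010) x3=(-1.1128, 0.9825) x4=(1.3124, -0.9511)
step 8: x0=(0.7296, 1.3459) x1=(0.3219, -1.3695) x2=(0.4731, 0.4163) x3=(-1.1258, 0.9914) x4=(1.3136, -0.9403)
step 9: x0=(0.7330, 1.3455) x1=(0.3297, -1.3801) x2=(0.4663, 0.4318) x3=(-1.1388, 1.0003) x4=(1.3144, -0.9297)
step 10: x0=(0.7364, 1.3449) x1=(0.3376, -1.3906) x2=(0.4595, 0.4475) x3=(-1.1518, 1.0091) x4=(1.3147, -0.9192)
step 11: x0=(0.7396, 1.3440) x1=(0.3459, -1.4010) x2=(0.4528, 0.4634) x3=(-1.1647, 1.0180) x4=(1.3145, -0.9089)
step 12: x0=(0.7429, 1.3430) x1=(0.3544, -1.4113) x2=(0.4461, 0.4795) x3=(-1.1776, 1.0268) x4=(1.3139, -0.8988)
step 13: x0=(0.7460, 1.3419) x1=(0.3631, -1.4214) x2=(0.4395, 0.4957) x3=(-1.1904, 1.0357) x4=(1.3129, -0.8888)
step 14: x0=(0.7491, 1.3406) x1=(0.3720, -1.4314) x2=(0.4329, 0.5120) x3=(-1.2032, 1.0445) x4=(1.3115, -0.8791)
step 15: x0=(0.7522, 1.3394) x1=(0.3812, -1.4412) x2=(0.4263, 0.5283) x3=(-1.2160, 1.0534) x4=(1.3096, -0.8695)
step 16: x0=(0.7554, 1.3382) x1=(0.3907, -1.4509) x2=(0.4196, 0.5444) x3=(-1.2287, 1.0622) x4=(1.3073, -0.8602)
step 17: x0=(0.7586, 1.3373) x1=(0.4003, -1.4604) x2=(0.4129, 0.5603) x3=(-1.2414, 1.0710) x4=(1.3046, -0.8511)
step 18: x0=(0.7621, 1.3368) x1=(0.4102, -1.4698) x2=(0.4060, 0.5758) x3=(-1.2540, 1.0798) x4=(1.3015, -0.8422)
step 19: x0=(0.7657, 1.3369) x1=(0.4203, -1.4790) x2=(0.3988, 0.5907) x3=(-1.2666, 1.0886) x4=(1.2981, -0.8335)
step 20: x0=(0.7698, 1.3377) x1=(0.4306, -1.4880) x2=(0.3912, 0.6049) x3=(-1.2792, 1.0974) x4=(1.2942, -0.8251)
step 21: x0=(0.7743, 1.3394) x1=(0.4411, -1.4969) x2=(0.3832, 0.6181) x3=(-1.2918, 1.1062) x4=(1.2899, -0.8169)
step 22: x0=(0.7794, 1.3422) x1=(0.4519, -1.5056) x2=(0.3746, 0.6303) x3=(-1.3043, 1.1150) x4=(1.2853, -0.8090)
step 23: x0=(0.7851, 1.3460) x1=(0.4629, -1.5141) x2=(0.3654, 0.6415) x3=(-1.3167, 1.1237) x4=(1.2803, -0.8014)
step 24: x0=(0.7914, 1.3508) x1=(0.4740, -1.5224) x2=(0.3556, 0.6516) x3=(-1.3292, 1.1325) x4=(1.2749, -0.7941)
step 25: x0=(0.7983, 1.3566) x1=(0.4854, -1.5306) x2=(0.3452, 0.6608) x3=(-1.3416, 1.1412) x4=(1.2691, -0.7870)
step 26: x0=(0.8056, 1.3631) x1=(0.4970, -1.5385) x2=(0.3344, 0.6693) x3=(-1.3540, 1.1500) x4=(1.2630, -0.7803)
step 27: x0=(0.8133, 1.3701) x1=(0.5088, -1.5462) x2=(0.3232, 0.6773) x3=(-1.3663, 1.1587) x4=(1.2565, -0.7738)
step 28: x0=(0.8213, 1.3775) x1=(0.5208, -1.5538) x2=(0.3117, 0.6848) x3=(-1.3786, 1.1675) x4=(1.2497, -0.7677)
step 29: x0=(0.8294, 1.3851) x1=(0.5330, -1.5611) x2=(0.3000, 0.6921) x3=(-1.3909, 1.1762) x4=(1.2425, -0.7620)
step 30: x0=(0.8377, 1.3929) x1=(0.5454, -1.5681) x2=(0.2883, 0.6993) x3=(-1.4032, 1.1849) x4=(1.2349, -0.7566)
step 31: x0=(0.8459, 1.4006) x1=(0.5579, -1.5750) x2=(0.2766, 0.7065) x3=(-1.4154, 1.1936) x4=(1.2270, -0.7515)
step 32: x0=(0.8541, 1.4083) x1=(0.5707, -1.5816) x2=(0.2648, 0.7137) x3=(-1.4276, 1.2023) x4=(1.2188, -0.7468)
step 33: x0=(0.8622, 1.4159) x1=(0.5837, -1.5879) x2=(0.2532, 0.7210) x3=(-1.4398, 1.2110) x4=(1.2102, -0.7426)
step 34: x0=(0.8701, 1.4233) x1=(0.5968, -1.5941) x2=(0.2417, 0.7285) x3=(-1.4520, 1.2197) x4=(1.2013, -0.7387)
step 35: x0=(0.8780, 1.4306) x1=(0.6102, -1.5999) x2=(0.2304, 0.7361) x3=(-1.4641, 1.2284) x4=(1.1921, -0.7352)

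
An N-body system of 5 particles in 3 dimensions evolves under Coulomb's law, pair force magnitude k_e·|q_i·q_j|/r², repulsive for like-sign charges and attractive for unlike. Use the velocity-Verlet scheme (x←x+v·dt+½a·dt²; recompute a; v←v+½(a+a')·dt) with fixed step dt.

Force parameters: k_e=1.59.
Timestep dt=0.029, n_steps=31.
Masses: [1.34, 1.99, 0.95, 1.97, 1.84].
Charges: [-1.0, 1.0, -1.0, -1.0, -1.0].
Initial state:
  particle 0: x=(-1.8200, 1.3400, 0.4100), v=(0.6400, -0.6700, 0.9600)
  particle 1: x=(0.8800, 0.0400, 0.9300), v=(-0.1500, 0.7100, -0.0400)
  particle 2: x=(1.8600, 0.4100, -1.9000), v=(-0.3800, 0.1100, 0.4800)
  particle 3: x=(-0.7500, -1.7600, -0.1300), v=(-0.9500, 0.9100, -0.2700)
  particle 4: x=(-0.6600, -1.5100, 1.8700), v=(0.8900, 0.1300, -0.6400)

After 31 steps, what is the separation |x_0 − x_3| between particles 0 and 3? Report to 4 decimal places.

2.5106

step 0: x0=(-1.8200, 1.3400, 0.4100) x1=(0.8800, 0.0400, 0.9300) x2=(1.8600, 0.4100, -1.9000) x3=(-0.7500, -1.7600, -0.1300) x4=(-0.6600, -1.5100, 1.8700)
step 1: x0=(-1.8014, 1.3206, 0.4379) x1=(0.8756, 0.0605, 0.9288) x2=(1.8490, 0.4132, -1.8861) x3=(-0.7775, -1.7336, -0.1379) x4=(-0.6341, -1.5062, 1.8515)
step 2: x0=(-1.7829, 1.3014, 0.4657) x1=(0.8709, 0.0810, 0.9275) x2=(1.8382, 0.4165, -1.8721) x3=(-0.8050, -1.7073, -0.1459) x4=(-0.6082, -1.5024, 1.8332)
step 3: x0=(-1.7643, 1.2823, 0.4936) x1=(0.8661, 0.1013, 0.9262) x2=(1.8274, 0.4198, -1.8582) x3=(-0.8325, -1.6810, -0.1540) x4=(-0.5821, -1.4985, 1.8151)
step 4: x0=(-1.7458, 1.2633, 0.5216) x1=(0.8612, 0.1215, 0.9248) x2=(1.8168, 0.4231, -1.8442) x3=(-0.8599, -1.6548, -0.1623) x4=(-0.5559, -1.4946, 1.7972)
step 5: x0=(-1.7272, 1.2444, 0.5495) x1=(0.8560, 0.1416, 0.9233) x2=(1.8062, 0.4265, -1.8302) x3=(-0.8874, -1.6286, -0.1706) x4=(-0.5296, -1.4906, 1.7794)
step 6: x0=(-1.7087, 1.2257, 0.5775) x1=(0.8507, 0.1617, 0.9217) x2=(1.7958, 0.4300, -1.8161) x3=(-0.9148, -1.6024, -0.1792) x4=(-0.5032, -1.4867, 1.7619)
step 7: x0=(-1.6901, 1.2072, 0.6056) x1=(0.8451, 0.1816, 0.9201) x2=(1.7855, 0.4335, -1.8021) x3=(-0.9422, -1.5763, -0.1878) x4=(-0.4766, -1.4826, 1.7445)
step 8: x0=(-1.6715, 1.1888, 0.6336) x1=(0.8394, 0.2013, 0.9184) x2=(1.7753, 0.4370, -1.7880) x3=(-0.9696, -1.5502, -0.1965) x4=(-0.4499, -1.4786, 1.7273)
step 9: x0=(-1.6529, 1.1705, 0.6617) x1=(0.8335, 0.2210, 0.9166) x2=(1.7652, 0.4406, -1.7739) x3=(-0.9970, -1.5242, -0.2054) x4=(-0.4231, -1.4745, 1.7102)
step 10: x0=(-1.6343, 1.1524, 0.6899) x1=(0.8274, 0.2406, 0.9147) x2=(1.7552, 0.4443, -1.7598) x3=(-1.0244, -1.4982, -0.2145) x4=(-0.3961, -1.4704, 1.6934)
step 11: x0=(-1.6156, 1.1345, 0.7181) x1=(0.8211, 0.2600, 0.9128) x2=(1.7453, 0.4480, -1.7456) x3=(-1.0518, -1.4723, -0.2236) x4=(-0.3690, -1.4662, 1.6767)
step 12: x0=(-1.5970, 1.1167, 0.7464) x1=(0.8146, 0.2793, 0.9107) x2=(1.7356, 0.4518, -1.7315) x3=(-1.0792, -1.4464, -0.2329) x4=(-0.3417, -1.4620, 1.6602)
step 13: x0=(-1.5783, 1.0991, 0.7747) x1=(0.8079, 0.2985, 0.9086) x2=(1.7259, 0.4556, -1.7173) x3=(-1.1067, -1.4206, -0.2423) x4=(-0.3143, -1.4578, 1.6438)
step 14: x0=(-1.5596, 1.0817, 0.8030) x1=(0.8010, 0.3176, 0.9065) x2=(1.7164, 0.4595, -1.7030) x3=(-1.1342, -1.3948, -0.2518) x4=(-0.2867, -1.4536, 1.6277)
step 15: x0=(-1.5408, 1.0644, 0.8315) x1=(0.7939, 0.3366, 0.9042) x2=(1.7070, 0.4635, -1.6888) x3=(-1.1617, -1.3691, -0.2615) x4=(-0.2589, -1.4493, 1.6116)
step 16: x0=(-1.5220, 1.0474, 0.8600) x1=(0.7866, 0.3554, 0.9019) x2=(1.6977, 0.4675, -1.6745) x3=(-1.1892, -1.3435, -0.2713) x4=(-0.2310, -1.4450, 1.5958)
step 17: x0=(-1.5031, 1.0305, 0.8885) x1=(0.7791, 0.3741, 0.8995) x2=(1.6886, 0.4716, -1.6602) x3=(-1.2168, -1.3179, -0.2812) x4=(-0.2029, -1.4407, 1.5801)
step 18: x0=(-1.4842, 1.0138, 0.9172) x1=(0.7714, 0.3927, 0.8970) x2=(1.6795, 0.4757, -1.6459) x3=(-1.2445, -1.2923, -0.2912) x4=(-0.1747, -1.4363, 1.5645)
step 19: x0=(-1.4652, 0.9973, 0.9459) x1=(0.7635, 0.4111, 0.8945) x2=(1.6706, 0.4800, -1.6315) x3=(-1.2722, -1.2668, -0.3014) x4=(-0.1462, -1.4320, 1.5491)
step 20: x0=(-1.4462, 0.9810, 0.9747) x1=(0.7554, 0.4294, 0.8919) x2=(1.6618, 0.4843, -1.6171) x3=(-1.2999, -1.2414, -0.3117) x4=(-0.1176, -1.4276, 1.5338)
step 21: x0=(-1.4271, 0.9649, 1.0035) x1=(0.7471, 0.4476, 0.8892) x2=(1.6531, 0.4886, -1.6027) x3=(-1.3277, -1.2160, -0.3221) x4=(-0.0889, -1.4231, 1.5186)
step 22: x0=(-1.4079, 0.9490, 1.0325) x1=(0.7385, 0.4656, 0.8864) x2=(1.6445, 0.4931, -1.5883) x3=(-1.3555, -1.1906, -0.3326) x4=(-0.0599, -1.4187, 1.5036)
step 23: x0=(-1.3886, 0.9333, 1.0615) x1=(0.7298, 0.4835, 0.8835) x2=(1.6360, 0.4976, -1.5738) x3=(-1.3834, -1.1653, -0.3432) x4=(-0.0308, -1.4142, 1.4887)
step 24: x0=(-1.3692, 0.9178, 1.0907) x1=(0.7208, 0.5012, 0.8806) x2=(1.6277, 0.5022, -1.5593) x3=(-1.4114, -1.1401, -0.3539) x4=(-0.0016, -1.4097, 1.4739)
step 25: x0=(-1.3498, 0.9026, 1.1199) x1=(0.7116, 0.5188, 0.8777) x2=(1.6195, 0.5069, -1.5447) x3=(-1.4394, -1.1149, -0.3648) x4=(0.0279, -1.4052, 1.4592)
step 26: x0=(-1.3302, 0.8875, 1.1492) x1=(0.7023, 0.5363, 0.8746) x2=(1.6114, 0.5117, -1.5301) x3=(-1.4675, -1.0898, -0.3758) x4=(0.0575, -1.4007, 1.4446)
step 27: x0=(-1.3105, 0.8726, 1.1786) x1=(0.6926, 0.5535, 0.8715) x2=(1.6034, 0.5166, -1.5155) x3=(-1.4957, -1.0647, -0.3868) x4=(0.0872, -1.3961, 1.4301)
step 28: x0=(-1.2907, 0.8580, 1.2081) x1=(0.6828, 0.5707, 0.8683) x2=(1.5955, 0.5215, -1.5009) x3=(-1.5239, -1.0397, -0.3980) x4=(0.1171, -1.3916, 1.4157)
step 29: x0=(-1.2707, 0.8436, 1.2377) x1=(0.6728, 0.5876, 0.8651) x2=(1.5877, 0.5266, -1.4862) x3=(-1.5523, -1.0147, -0.4093) x4=(0.1472, -1.3870, 1.4014)
step 30: x0=(-1.2506, 0.8293, 1.2674) x1=(0.6625, 0.6045, 0.8618) x2=(1.5801, 0.5317, -1.4715) x3=(-1.5806, -0.9898, -0.4207) x4=(0.1775, -1.3823, 1.3872)
step 31: x0=(-1.2303, 0.8153, 1.2972) x1=(0.6520, 0.6211, 0.8584) x2=(1.5725, 0.5369, -1.4567) x3=(-1.6091, -0.9649, -0.4321) x4=(0.2078, -1.3777, 1.3731)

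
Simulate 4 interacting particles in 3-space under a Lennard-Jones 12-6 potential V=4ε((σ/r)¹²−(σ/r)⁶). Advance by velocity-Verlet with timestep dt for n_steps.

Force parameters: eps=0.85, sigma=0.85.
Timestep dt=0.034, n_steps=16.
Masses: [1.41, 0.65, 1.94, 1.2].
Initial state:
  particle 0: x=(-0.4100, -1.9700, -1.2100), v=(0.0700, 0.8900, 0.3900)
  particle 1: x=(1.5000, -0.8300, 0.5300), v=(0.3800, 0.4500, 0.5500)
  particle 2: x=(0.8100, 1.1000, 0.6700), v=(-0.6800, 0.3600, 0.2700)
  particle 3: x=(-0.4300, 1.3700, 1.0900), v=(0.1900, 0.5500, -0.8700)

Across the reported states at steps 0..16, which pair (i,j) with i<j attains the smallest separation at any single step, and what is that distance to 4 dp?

pair (2,3), distance 0.8607

step 0: x0=(-0.4100, -1.9700, -1.2100) x1=(1.5000, -0.8300, 0.5300) x2=(0.8100, 1.1000, 0.6700) x3=(-0.4300, 1.3700, 1.0900)
step 1: x0=(-0.4076, -1.9397, -1.1967) x1=(1.5129, -0.8147, 0.5487) x2=(0.7866, 1.1123, 0.6793) x3=(-0.4231, 1.3886, 1.0603)
step 2: x0=(-0.4052, -1.9095, -1.1835) x1=(1.5258, -0.7992, 0.5674) x2=(0.7627, 1.1247, 0.6887) x3=(-0.4154, 1.4070, 1.0303)
step 3: x0=(-0.4028, -1.8792, -1.1702) x1=(1.5386, -0.7837, 0.5861) x2=(0.7381, 1.1372, 0.6983) x3=(-0.4064, 1.4251, 0.9999)
step 4: x0=(-0.4005, -1.8489, -1.1569) x1=(1.5514, -0.7682, 0.6048) x2=(0.7127, 1.1499, 0.7082) x3=(-0.3962, 1.4429, 0.9693)
step 5: x0=(-0.3981, -1.8187, -1.1437) x1=(1.5641, -0.7525, 0.6235) x2=(0.6863, 1.1628, 0.7183) x3=(-0.3843, 1.4603, 0.9382)
step 6: x0=(-0.3957, -1.7884, -1.1304) x1=(1.5768, -0.7368, 0.6422) x2=(0.6587, 1.1761, 0.7286) x3=(-0.3705, 1.4771, 0.9067)
step 7: x0=(-0.3933, -1.7581, -1.1171) x1=(1.5894, -0.7210, 0.6609) x2=(0.6298, 1.1897, 0.7392) x3=(-0.3547, 1.4933, 0.8749)
step 8: x0=(-0.3909, -1.7278, -1.1038) x1=(1.6021, -0.7052, 0.6796) x2=(0.5996, 1.2037, 0.7499) x3=(-0.3366, 1.5088, 0.8428)
step 9: x0=(-0.3885, -1.6976, -1.0905) x1=(1.6146, -0.6893, 0.6983) x2=(0.5685, 1.2180, 0.7607) x3=(-0.3171, 1.5239, 0.8105)
step 10: x0=(-0.3860, -1.6673, -1.0772) x1=(1.6272, -0.6733, 0.7170) x2=(0.5381, 1.2320, 0.7715) x3=(-0.2988, 1.5393, 0.7783)
step 11: x0=(-0.3836, -1.6370, -1.0639) x1=(1.6397, -0.6573, 0.7357) x2=(0.5126, 1.2442, 0.7823) x3=(-0.2882, 1.5577, 0.7462)
step 12: x0=(-0.3812, -1.6067, -1.0507) x1=(1.6521, -0.6413, 0.7543) x2=(0.4975, 1.2524, 0.7935) x3=(-0.2945, 1.5826, 0.7133)
step 13: x0=(-0.3788, -1.5764, -1.0374) x1=(1.6645, -0.6252, 0.7730) x2=(0.4924, 1.2563, 0.8057) x3=(-0.3170, 1.6142, 0.6787)
step 14: x0=(-0.3764, -1.5461, -1.0240) x1=(1.6769, -0.6090, 0.7917) x2=(0.4917, 1.2583, 0.8186) x3=(-0.3465, 1.6490, 0.6431)
step 15: x0=(-0.3740, -1.5158, -1.0107) x1=(1.6893, -0.5929, 0.8103) x2=(0.4915, 1.2600, 0.8316) x3=(-0.3769, 1.6841, 0.6072)
step 16: x0=(-0.3715, -1.4855, -0.9974) x1=(1.7016, -0.5766, 0.8290) x2=(0.4905, 1.2622, 0.8444) x3=(-0.4058, 1.7186, 0.5718)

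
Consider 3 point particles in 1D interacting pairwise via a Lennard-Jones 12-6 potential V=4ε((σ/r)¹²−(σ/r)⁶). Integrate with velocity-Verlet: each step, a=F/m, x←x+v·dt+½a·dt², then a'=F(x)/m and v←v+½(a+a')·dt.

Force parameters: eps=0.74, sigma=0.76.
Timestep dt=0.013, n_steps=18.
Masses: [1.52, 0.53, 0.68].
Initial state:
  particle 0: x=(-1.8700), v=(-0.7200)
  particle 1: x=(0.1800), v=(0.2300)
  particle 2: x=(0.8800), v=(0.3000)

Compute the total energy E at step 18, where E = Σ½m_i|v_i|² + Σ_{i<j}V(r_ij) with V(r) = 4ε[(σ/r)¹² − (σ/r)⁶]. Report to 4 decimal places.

3.2728

step 0: x0=(-1.8700) x1=(0.1800) x2=(0.8800)
step 1: x0=(-1.8794) x1=(0.1679) x2=(0.8957)
step 2: x0=(-1.8887) x1=(0.1397) x2=(0.9238)
step 3: x0=(-1.8981) x1=(0.1076) x2=(0.9551)
step 4: x0=(-1.9074) x1=(0.0753) x2=(0.9865)
step 5: x0=(-1.9168) x1=(0.0437) x2=(1.0173)
step 6: x0=(-1.9261) x1=(0.0128) x2=(1.0476)
step 7: x0=(-1.9354) x1=(-0.0176) x2=(1.0774)
step 8: x0=(-1.9448) x1=(-0.0474) x2=(1.1069)
step 9: x0=(-1.9541) x1=(-0.0770) x2=(1.1361)
step 10: x0=(-1.9634) x1=(-0.1063) x2=(1.1651)
step 11: x0=(-1.9728) x1=(-0.1355) x2=(1.1940)
step 12: x0=(-1.9821) x1=(-0.1645) x2=(1.2227)
step 13: x0=(-1.9914) x1=(-0.1935) x2=(1.2514)
step 14: x0=(-2.0007) x1=(-0.2224) x2=(1.2800)
step 15: x0=(-2.0100) x1=(-0.2512) x2=(1.3086)
step 16: x0=(-2.0193) x1=(-0.2800) x2=(1.3371)
step 17: x0=(-2.0285) x1=(-0.3088) x2=(1.3656)
step 18: x0=(-2.0378) x1=(-0.3376) x2=(1.3941)
step 0 velocities: v0=(-0.7200) v1=(0.2300) v2=(0.3000)
step 0: KE=0.4386, PE=3.0838, E=3.5224
step 18 velocities: v0=(-0.7129) v1=(-2.2153) v2=(2.1901)
step 18: KE=3.3176, PE=-0.0448, E=3.2728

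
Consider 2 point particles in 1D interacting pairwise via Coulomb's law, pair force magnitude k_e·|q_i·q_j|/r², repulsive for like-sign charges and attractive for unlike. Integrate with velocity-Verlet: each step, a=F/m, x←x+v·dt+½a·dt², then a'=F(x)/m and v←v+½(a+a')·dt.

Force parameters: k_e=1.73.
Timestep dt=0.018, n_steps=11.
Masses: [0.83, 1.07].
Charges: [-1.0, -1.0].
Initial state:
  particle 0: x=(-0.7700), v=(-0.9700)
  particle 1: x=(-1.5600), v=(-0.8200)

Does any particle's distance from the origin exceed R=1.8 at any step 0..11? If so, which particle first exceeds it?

no

step 0: x0=(-0.7700) x1=(-1.5600)
step 1: x0=(-0.7869) x1=(-1.5752)
step 2: x0=(-0.8028) x1=(-1.5912)
step 3: x0=(-0.8175) x1=(-1.6081)
step 4: x0=(-0.8312) x1=(-1.6258)
step 5: x0=(-0.8438) x1=(-1.6443)
step 6: x0=(-0.8553) x1=(-1.6637)
step 7: x0=(-0.8658) x1=(-1.6838)
step 8: x0=(-0.8753) x1=(-1.7047)
step 9: x0=(-0.8838) x1=(-1.7264)
step 10: x0=(-0.8914) x1=(-1.7489)
step 11: x0=(-0.8980) x1=(-1.7720)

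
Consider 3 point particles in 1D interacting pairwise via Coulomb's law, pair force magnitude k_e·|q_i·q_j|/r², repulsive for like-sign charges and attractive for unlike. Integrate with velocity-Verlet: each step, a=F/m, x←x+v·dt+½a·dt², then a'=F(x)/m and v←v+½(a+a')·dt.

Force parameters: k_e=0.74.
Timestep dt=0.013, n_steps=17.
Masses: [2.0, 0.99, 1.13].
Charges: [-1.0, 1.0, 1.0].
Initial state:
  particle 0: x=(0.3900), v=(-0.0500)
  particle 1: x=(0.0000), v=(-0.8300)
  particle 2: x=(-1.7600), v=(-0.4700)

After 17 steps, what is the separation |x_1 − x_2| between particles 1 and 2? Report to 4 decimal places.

step 0: x0=(0.3900) x1=(0.0000) x2=(-1.7600)
step 1: x0=(0.3891) x1=(-0.0104) x2=(-1.7661)
step 2: x0=(0.3879) x1=(-0.0199) x2=(-1.7722)
step 3: x0=(0.3862) x1=(-0.0286) x2=(-1.7784)
step 4: x0=(0.3842) x1=(-0.0365) x2=(-1.7845)
step 5: x0=(0.3818) x1=(-0.0437) x2=(-1.7907)
step 6: x0=(0.3790) x1=(-0.0502) x2=(-1.7969)
step 7: x0=(0.3759) x1=(-0.0559) x2=(-1.8031)
step 8: x0=(0.3724) x1=(-0.0609) x2=(-1.8093)
step 9: x0=(0.3686) x1=(-0.0652) x2=(-1.8155)
step 10: x0=(0.3645) x1=(-0.0688) x2=(-1.8217)
step 11: x0=(0.3600) x1=(-0.0716) x2=(-1.8280)
step 12: x0=(0.3551) x1=(-0.0738) x2=(-1.8342)
step 13: x0=(0.3499) x1=(-0.0752) x2=(-1.8405)
step 14: x0=(0.3444) x1=(-0.0759) x2=(-1.8468)
step 15: x0=(0.3385) x1=(-0.0758) x2=(-1.8531)
step 16: x0=(0.3322) x1=(-0.0750) x2=(-1.8594)
step 17: x0=(0.3255) x1=(-0.0733) x2=(-1.8657)

1.7924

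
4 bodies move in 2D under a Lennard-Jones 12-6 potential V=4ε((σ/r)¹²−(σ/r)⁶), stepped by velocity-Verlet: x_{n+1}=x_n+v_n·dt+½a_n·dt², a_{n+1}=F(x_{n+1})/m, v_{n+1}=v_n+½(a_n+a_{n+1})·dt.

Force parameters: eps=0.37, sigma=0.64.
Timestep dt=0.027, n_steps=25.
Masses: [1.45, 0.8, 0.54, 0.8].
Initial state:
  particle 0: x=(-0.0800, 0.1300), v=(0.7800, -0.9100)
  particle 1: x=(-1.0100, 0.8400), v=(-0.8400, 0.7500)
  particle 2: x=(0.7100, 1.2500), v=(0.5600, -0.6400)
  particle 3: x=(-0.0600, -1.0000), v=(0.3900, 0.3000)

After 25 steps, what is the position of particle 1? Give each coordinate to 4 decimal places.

(-1.5657, 1.3384)

step 0: x0=(-0.0800, 0.1300) x1=(-1.0100, 0.8400) x2=(0.7100, 1.2500) x3=(-0.0600, -1.0000)
step 1: x0=(-0.0590, 0.1054) x1=(-1.0326, 0.8602) x2=(0.7251, 1.2327) x3=(-0.0495, -0.9918)
step 2: x0=(-0.0380, 0.0807) x1=(-1.0551, 0.8803) x2=(0.7401, 1.2153) x3=(-0.0389, -0.9833)
step 3: x0=(-0.0170, 0.0560) x1=(-1.0775, 0.9004) x2=(0.7551, 1.1978) x3=(-0.0284, -0.9745)
step 4: x0=(0.0040, 0.0310) x1=(-1.0999, 0.9204) x2=(0.7700, 1.1803) x3=(-0.0179, -0.9653)
step 5: x0=(0.0249, 0.0058) x1=(-1.1222, 0.9404) x2=(0.7848, 1.1626) x3=(-0.0074, -0.9556)
step 6: x0=(0.0459, -0.0197) x1=(-1.1445, 0.9604) x2=(0.7996, 1.1450) x3=(0.0032, -0.9452)
step 7: x0=(0.0668, -0.0455) x1=(-1.1667, 0.9803) x2=(0.8143, 1.1272) x3=(0.0138, -0.9342)
step 8: x0=(0.0877, -0.0719) x1=(-1.1890, 1.0002) x2=(0.8290, 1.1094) x3=(0.0244, -0.9222)
step 9: x0=(0.1086, -0.0988) x1=(-1.2112, 1.0202) x2=(0.8437, 1.0914) x3=(0.0352, -0.9092)
step 10: x0=(0.1294, -0.1263) x1=(-1.2334, 1.0401) x2=(0.8583, 1.0735) x3=(0.0460, -0.8948)
step 11: x0=(0.1502, -0.1545) x1=(-1.2556, 1.0600) x2=(0.8728, 1.0554) x3=(0.0570, -0.8794)
step 12: x0=(0.1709, -0.1829) x1=(-1.2777, 1.0799) x2=(0.8873, 1.0373) x3=(0.0680, -0.8634)
step 13: x0=(0.1919, -0.2101) x1=(-1.2999, 1.0998) x2=(0.9018, 1.0191) x3=(0.0787, -0.8496)
step 14: x0=(0.2137, -0.2321) x1=(-1.3221, 1.1197) x2=(0.9162, 1.0009) x3=(0.0877, -0.8451)
step 15: x0=(0.2377, -0.2438) x1=(-1.3442, 1.1396) x2=(0.9306, 0.9826) x3=(0.0930, -0.8593)
step 16: x0=(0.2637, -0.2469) x1=(-1.3664, 1.1595) x2=(0.9449, 0.9642) x3=(0.0945, -0.8889)
step 17: x0=(0.2905, -0.2469) x1=(-1.3885, 1.1793) x2=(0.9592, 0.9458) x3=(0.0946, -0.9242)
step 18: x0=(0.3175, -0.2465) x1=(-1.4107, 1.1992) x2=(0.9734, 0.9272) x3=(0.0945, -0.9602)
step 19: x0=(0.3443, -0.2465) x1=(-1.4328, 1.2191) x2=(0.9876, 0.9086) x3=(0.0947, -0.9954)
step 20: x0=(0.3710, -0.2471) x1=(-1.4550, 1.2390) x2=(1.0018, 0.8899) x3=(0.0952, -1.0294)
step 21: x0=(0.3974, -0.2483) x1=(-1.4771, 1.2589) x2=(1.0158, 0.8710) x3=(0.0962, -1.0622)
step 22: x0=(0.4237, -0.2500) x1=(-1.4993, 1.2787) x2=(1.0298, 0.8520) x3=(0.0975, -1.0941)
step 23: x0=(0.4498, -0.2520) x1=(-1.5214, 1.2986) x2=(1.0437, 0.8329) x3=(0.0991, -1.1252)
step 24: x0=(0.4758, -0.2544) x1=(-1.5435, 1.3185) x2=(1.0576, 0.8136) x3=(0.1009, -1.1556)
step 25: x0=(0.5018, -0.2569) x1=(-1.5657, 1.3384) x2=(1.0713, 0.7942) x3=(0.1030, -1.1856)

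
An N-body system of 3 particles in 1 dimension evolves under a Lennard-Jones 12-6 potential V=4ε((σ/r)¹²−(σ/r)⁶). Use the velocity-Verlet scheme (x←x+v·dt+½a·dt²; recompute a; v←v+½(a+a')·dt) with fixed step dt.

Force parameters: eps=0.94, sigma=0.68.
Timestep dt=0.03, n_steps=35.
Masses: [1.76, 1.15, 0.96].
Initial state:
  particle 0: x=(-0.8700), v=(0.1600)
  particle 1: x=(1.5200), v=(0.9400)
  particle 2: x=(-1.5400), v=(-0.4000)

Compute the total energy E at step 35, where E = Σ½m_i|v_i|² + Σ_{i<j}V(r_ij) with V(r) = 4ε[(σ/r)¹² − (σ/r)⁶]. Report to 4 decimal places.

step 0: x0=(-0.8700) x1=(1.5200) x2=(-1.5400)
step 1: x0=(-0.8540) x1=(1.5482) x2=(-1.5725)
step 2: x0=(-0.8330) x1=(1.5764) x2=(-1.6142)
step 3: x0=(-0.8128) x1=(1.6046) x2=(-1.6544)
step 4: x0=(-0.7943) x1=(1.6328) x2=(-1.6915)
step 5: x0=(-0.7773) x1=(1.6609) x2=(-1.7258)
step 6: x0=(-0.7615) x1=(1.6891) x2=(-1.7579)
step 7: x0=(-0.7467) x1=(1.7173) x2=(-1.7884)
step 8: x0=(-0.7325) x1=(1.7455) x2=(-1.8174)
step 9: x0=(-0.7190) x1=(1.7736) x2=(-1.8455)
step 10: x0=(-0.7059) x1=(1.8018) x2=(-1.8727)
step 11: x0=(-0.6931) x1=(1.8300) x2=(-1.8993)
step 12: x0=(-0.6806) x1=(1.8581) x2=(-1.9253)
step 13: x0=(-0.6683) x1=(1.8863) x2=(-1.9509)
step 14: x0=(-0.6563) x1=(1.9144) x2=(-1.9762)
step 15: x0=(-0.6444) x1=(1.9426) x2=(-2.0011)
step 16: x0=(-0.6326) x1=(1.9707) x2=(-2.0259)
step 17: x0=(-0.6209) x1=(1.9989) x2=(-2.0504)
step 18: x0=(-0.6093) x1=(2.0270) x2=(-2.0748)
step 19: x0=(-0.5978) x1=(2.0552) x2=(-2.0990)
step 20: x0=(-0.5864) x1=(2.0833) x2=(-2.1231)
step 21: x0=(-0.5750) x1=(2.1114) x2=(-2.1471)
step 22: x0=(-0.5637) x1=(2.1396) x2=(-2.1710)
step 23: x0=(-0.5524) x1=(2.1677) x2=(-2.1949)
step 24: x0=(-0.5411) x1=(2.1958) x2=(-2.2187)
step 25: x0=(-0.5298) x1=(2.2240) x2=(-2.2424)
step 26: x0=(-0.5186) x1=(2.2521) x2=(-2.2660)
step 27: x0=(-0.5074) x1=(2.2802) x2=(-2.2897)
step 28: x0=(-0.4963) x1=(2.3083) x2=(-2.3133)
step 29: x0=(-0.4851) x1=(2.3365) x2=(-2.3368)
step 30: x0=(-0.4740) x1=(2.3646) x2=(-2.3604)
step 31: x0=(-0.4628) x1=(2.3927) x2=(-2.3839)
step 32: x0=(-0.4517) x1=(2.4208) x2=(-2.4074)
step 33: x0=(-0.4406) x1=(2.4490) x2=(-2.4308)
step 34: x0=(-0.4295) x1=(2.4771) x2=(-2.4543)
step 35: x0=(-0.4184) x1=(2.5052) x2=(-2.4777)
step 0 velocities: v0=(0.1600) v1=(0.9400) v2=(-0.4000)
step 0: KE=0.6074, PE=0.3796, E=0.9870
step 35 velocities: v0=(0.3696) v1=(0.9373) v2=(-0.7811)
step 35: KE=0.9182, PE=-0.0055, E=0.9127

0.9127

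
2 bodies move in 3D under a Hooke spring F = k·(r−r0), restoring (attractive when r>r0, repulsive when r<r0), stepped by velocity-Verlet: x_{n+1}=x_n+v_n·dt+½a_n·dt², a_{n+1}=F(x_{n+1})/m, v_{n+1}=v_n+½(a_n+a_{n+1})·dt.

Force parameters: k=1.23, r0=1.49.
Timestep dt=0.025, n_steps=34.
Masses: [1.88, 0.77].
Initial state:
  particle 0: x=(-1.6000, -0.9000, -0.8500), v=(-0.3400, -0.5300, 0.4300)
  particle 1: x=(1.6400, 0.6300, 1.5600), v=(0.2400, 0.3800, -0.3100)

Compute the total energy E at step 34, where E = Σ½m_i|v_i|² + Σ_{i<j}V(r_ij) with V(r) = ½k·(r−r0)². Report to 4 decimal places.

5.5791

step 0: x0=(-1.6000, -0.9000, -0.8500) x1=(1.6400, 0.6300, 1.5600)
step 1: x0=(-1.6081, -0.9130, -0.8389) x1=(1.6449, 0.6390, 1.5515)
step 2: x0=(-1.6153, -0.9257, -0.8272) x1=(1.6478, 0.6470, 1.5414)
step 3: x0=(-1.6216, -0.9379, -0.8149) x1=(1.6484, 0.6539, 1.5297)
step 4: x0=(-1.6270, -0.9497, -0.8019) x1=(1.6470, 0.6599, 1.5165)
step 5: x0=(-1.6316, -0.9610, -0.7883) x1=(1.6434, 0.6647, 1.5018)
step 6: x0=(-1.6353, -0.9719, -0.7741) x1=(1.6376, 0.6685, 1.4856)
step 7: x0=(-1.6381, -0.9824, -0.7593) x1=(1.6297, 0.6712, 1.4679)
step 8: x0=(-1.6400, -0.9924, -0.7439) x1=(1.6197, 0.6729, 1.4488)
step 9: x0=(-1.6411, -1.0020, -0.7279) x1=(1.6076, 0.6735, 1.4283)
step 10: x0=(-1.6413, -1.0112, -0.7113) x1=(1.5934, 0.6729, 1.4063)
step 11: x0=(-1.6407, -1.0199, -0.6942) x1=(1.5770, 0.6713, 1.3830)
step 12: x0=(-1.6392, -1.0281, -0.6765) x1=(1.5586, 0.6686, 1.3583)
step 13: x0=(-1.6369, -1.0359, -0.6583) x1=(1.5382, 0.6649, 1.3324)
step 14: x0=(-1.6337, -1.0433, -0.6396) x1=(1.5157, 0.6600, 1.3052)
step 15: x0=(-1.6297, -1.0502, -0.6203) x1=(1.4913, 0.6541, 1.2767)
step 16: x0=(-1.6249, -1.0567, -0.6006) x1=(1.4649, 0.6470, 1.2471)
step 17: x0=(-1.6194, -1.0628, -0.5804) x1=(1.4365, 0.6390, 1.2163)
step 18: x0=(-1.6130, -1.0684, -0.5598) x1=(1.4063, 0.6298, 1.1844)
step 19: x0=(-1.6059, -1.0736, -0.5387) x1=(1.3742, 0.6196, 1.1514)
step 20: x0=(-1.5981, -1.0784, -0.5172) x1=(1.3402, 0.6084, 1.1173)
step 21: x0=(-1.5895, -1.0827, -0.4953) x1=(1.3046, 0.5962, 1.0823)
step 22: x0=(-1.5802, -1.0866, -0.4730) x1=(1.2671, 0.5830, 1.0464)
step 23: x0=(-1.5703, -1.0902, -0.4503) x1=(1.2281, 0.5688, 1.0096)
step 24: x0=(-1.5596, -1.0933, -0.4273) x1=(1.1873, 0.5536, 0.9719)
step 25: x0=(-1.5483, -1.0961, -0.4040) x1=(1.1450, 0.5375, 0.9334)
step 26: x0=(-1.5364, -1.0985, -0.3803) x1=(1.1012, 0.5204, 0.8941)
step 27: x0=(-1.5239, -1.1005, -0.3564) x1=(1.0560, 0.5025, 0.8542)
step 28: x0=(-1.5109, -1.1021, -0.3322) x1=(1.0093, 0.4837, 0.8136)
step 29: x0=(-1.4972, -1.1034, -0.3077) x1=(0.9613, 0.4641, 0.7724)
step 30: x0=(-1.4831, -1.1044, -0.2830) x1=(0.9120, 0.4436, 0.7306)
step 31: x0=(-1.4685, -1.1051, -0.2581) x1=(0.8615, 0.4223, 0.6883)
step 32: x0=(-1.4533, -1.1054, -0.2330) x1=(0.8098, 0.4003, 0.6456)
step 33: x0=(-1.4378, -1.1055, -0.2078) x1=(0.7571, 0.3776, 0.6024)
step 34: x0=(-1.4218, -1.1052, -0.1824) x1=(0.7034, 0.3542, 0.5588)
step 0 velocities: v0=(-0.3400, -0.5300, 0.4300) v1=(0.2400, 0.3800, -0.3100)
step 0: KE=0.6613, PE=4.9191, E=5.5804
step 34 velocities: v0=(0.6466, 0.0144, 1.0192) v1=(-2.1688, -0.9492, -1.7486)
step 34: KE=4.7045, PE=0.8745, E=5.5791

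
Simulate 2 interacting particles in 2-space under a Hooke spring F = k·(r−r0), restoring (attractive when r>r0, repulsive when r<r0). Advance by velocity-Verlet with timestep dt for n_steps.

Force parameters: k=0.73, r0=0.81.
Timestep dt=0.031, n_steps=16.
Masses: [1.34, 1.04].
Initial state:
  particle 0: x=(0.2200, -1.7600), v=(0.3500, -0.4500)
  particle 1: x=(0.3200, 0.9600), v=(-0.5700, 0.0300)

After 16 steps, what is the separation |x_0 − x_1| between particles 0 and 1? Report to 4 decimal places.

step 0: x0=(0.2200, -1.7600) x1=(0.3200, 0.9600)
step 1: x0=(0.2309, -1.7734) x1=(0.3023, 0.9603)
step 2: x0=(0.2418, -1.7859) x1=(0.2846, 0.9593)
step 3: x0=(0.2527, -1.7973) x1=(0.2668, 0.9570)
step 4: x0=(0.2636, -1.8077) x1=(0.2491, 0.9533)
step 5: x0=(0.2745, -1.8171) x1=(0.2313, 0.9484)
step 6: x0=(0.2854, -1.8255) x1=(0.2136, 0.9421)
step 7: x0=(0.2963, -1.8328) x1=(0.1959, 0.9345)
step 8: x0=(0.3071, -1.8391) x1=(0.1783, 0.9256)
step 9: x0=(0.3179, -1.8444) x1=(0.1607, 0.9154)
step 10: x0=(0.3286, -1.8487) x1=(0.1432, 0.9039)
step 11: x0=(0.3393, -1.8520) x1=(0.1258, 0.8910)
step 12: x0=(0.3498, -1.8542) x1=(0.1084, 0.8768)
step 13: x0=(0.3603, -1.8554) x1=(0.0912, 0.8614)
step 14: x0=(0.3707, -1.8557) x1=(0.0742, 0.8446)
step 15: x0=(0.3810, -1.8549) x1=(0.0572, 0.8266)
step 16: x0=(0.3912, -1.8532) x1=(0.0404, 0.8073)

2.6835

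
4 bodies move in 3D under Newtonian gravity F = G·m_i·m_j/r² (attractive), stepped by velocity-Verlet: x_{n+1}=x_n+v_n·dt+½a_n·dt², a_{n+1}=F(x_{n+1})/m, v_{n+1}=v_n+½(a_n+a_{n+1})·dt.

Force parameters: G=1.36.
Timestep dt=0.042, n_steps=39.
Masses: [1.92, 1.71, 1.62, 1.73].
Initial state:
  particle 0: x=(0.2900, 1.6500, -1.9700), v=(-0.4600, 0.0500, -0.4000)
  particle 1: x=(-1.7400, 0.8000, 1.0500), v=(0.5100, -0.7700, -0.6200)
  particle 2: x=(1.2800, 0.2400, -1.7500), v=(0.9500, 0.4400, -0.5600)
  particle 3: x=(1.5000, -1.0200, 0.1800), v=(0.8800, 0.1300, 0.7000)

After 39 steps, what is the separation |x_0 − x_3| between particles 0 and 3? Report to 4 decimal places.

4.1706

step 0: x0=(0.2900, 1.6500, -1.9700) x1=(-1.7400, 0.8000, 1.0500) x2=(1.2800, 0.2400, -1.7500) x3=(1.5000, -1.0200, 0.1800)
step 1: x0=(0.2710, 1.6514, -1.9865) x1=(-1.7183, 0.7676, 1.0237) x2=(1.3194, 0.2589, -1.7732) x3=(1.5367, -1.0141, 0.2090)
step 2: x0=(0.2527, 1.6516, -2.0024) x1=(-1.6960, 0.7351, 0.9970) x2=(1.3578, 0.2786, -1.7958) x3=(1.5731, -1.0075, 0.2373)
step 3: x0=(0.2352, 1.6505, -2.0178) x1=(-1.6731, 0.7026, 0.9697) x2=(1.3952, 0.2991, -1.8179) x3=(1.6090, -1.0002, 0.2649)
step 4: x0=(0.2183, 1.6481, -2.0326) x1=(-1.6496, 0.6700, 0.9420) x2=(1.4316, 0.3204, -1.8393) x3=(1.6444, -0.9922, 0.2918)
step 5: x0=(0.2023, 1.6447, -2.0468) x1=(-1.6255, 0.6373, 0.9138) x2=(1.4669, 0.3423, -1.8602) x3=(1.6795, -0.9835, 0.3181)
step 6: x0=(0.1869, 1.6401, -2.0605) x1=(-1.6008, 0.6046, 0.8851) x2=(1.5011, 0.3649, -1.8805) x3=(1.7141, -0.9741, 0.3437)
step 7: x0=(0.1724, 1.6345, -2.0737) x1=(-1.5755, 0.5719, 0.8559) x2=(1.5342, 0.3882, -1.9003) x3=(1.7483, -0.9641, 0.3686)
step 8: x0=(0.1586, 1.6278, -2.0863) x1=(-1.5495, 0.5391, 0.8262) x2=(1.5662, 0.4121, -1.9196) x3=(1.7820, -0.9535, 0.3930)
step 9: x0=(0.1456, 1.6201, -2.0984) x1=(-1.5230, 0.5063, 0.7961) x2=(1.5971, 0.4365, -1.9383) x3=(1.8153, -0.9424, 0.4167)
step 10: x0=(0.1335, 1.6114, -2.1099) x1=(-1.4958, 0.4735, 0.7654) x2=(1.6268, 0.4616, -1.9565) x3=(1.8482, -0.9306, 0.4398)
step 11: x0=(0.1221, 1.6018, -2.1209) x1=(-1.4680, 0.4407, 0.7343) x2=(1.6554, 0.4871, -1.9741) x3=(1.8806, -0.9183, 0.4623)
step 12: x0=(0.1116, 1.5913, -2.1314) x1=(-1.4395, 0.4079, 0.7027) x2=(1.6828, 0.5131, -1.9913) x3=(1.9125, -0.9054, 0.4843)
step 13: x0=(0.1019, 1.5800, -2.1413) x1=(-1.4104, 0.3751, 0.6706) x2=(1.7090, 0.5395, -2.0080) x3=(1.9440, -0.8921, 0.5057)
step 14: x0=(0.0930, 1.5677, -2.1508) x1=(-1.3807, 0.3424, 0.6380) x2=(1.7340, 0.5664, -2.0241) x3=(1.9750, -0.8782, 0.5265)
step 15: x0=(0.0850, 1.5547, -2.1597) x1=(-1.3502, 0.3097, 0.6049) x2=(1.7579, 0.5937, -2.0398) x3=(2.0056, -0.8638, 0.5467)
step 16: x0=(0.0778, 1.5408, -2.1680) x1=(-1.3192, 0.2770, 0.5713) x2=(1.7805, 0.6213, -2.0550) x3=(2.0357, -0.8489, 0.5664)
step 17: x0=(0.0716, 1.5262, -2.1759) x1=(-1.2874, 0.2445, 0.5372) x2=(1.8019, 0.6493, -2.0697) x3=(2.0653, -0.8336, 0.5856)
step 18: x0=(0.0661, 1.5108, -2.1832) x1=(-1.2550, 0.2120, 0.5027) x2=(1.8220, 0.6776, -2.0839) x3=(2.0945, -0.8178, 0.6042)
step 19: x0=(0.0616, 1.4947, -2.1900) x1=(-1.2219, 0.1796, 0.4676) x2=(1.8409, 0.7062, -2.0977) x3=(2.1231, -0.8016, 0.6222)
step 20: x0=(0.0580, 1.4779, -2.1962) x1=(-1.1881, 0.1474, 0.4320) x2=(1.8586, 0.7350, -2.1110) x3=(2.1513, -0.7849, 0.6397)
step 21: x0=(0.0553, 1.4605, -2.2019) x1=(-1.1537, 0.1152, 0.3960) x2=(1.8750, 0.7641, -2.1238) x3=(2.1789, -0.7678, 0.6567)
step 22: x0=(0.0535, 1.4423, -2.2071) x1=(-1.1185, 0.0833, 0.3594) x2=(1.8900, 0.7933, -2.1361) x3=(2.2061, -0.7503, 0.6731)
step 23: x0=(0.0526, 1.4235, -2.2118) x1=(-1.0827, 0.0515, 0.3223) x2=(1.9038, 0.8227, -2.1480) x3=(2.2328, -0.7324, 0.6890)
step 24: x0=(0.0527, 1.4041, -2.2159) x1=(-1.0461, 0.0198, 0.2847) x2=(1.9163, 0.8523, -2.1594) x3=(2.2589, -0.7141, 0.7044)
step 25: x0=(0.0537, 1.3841, -2.2194) x1=(-1.0088, -0.0116, 0.2466) x2=(1.9274, 0.8819, -2.1703) x3=(2.2846, -0.6955, 0.7192)
step 26: x0=(0.0557, 1.3635, -2.2224) x1=(-0.9708, -0.0428, 0.2080) x2=(1.9372, 0.9116, -2.1808) x3=(2.3097, -0.6765, 0.7335)
step 27: x0=(0.0586, 1.3423, -2.2248) x1=(-0.9321, -0.0738, 0.1689) x2=(1.9457, 0.9414, -2.1908) x3=(2.3343, -0.6571, 0.7473)
step 28: x0=(0.0626, 1.3205, -2.2267) x1=(-0.8927, -0.1045, 0.1292) x2=(1.9527, 0.9712, -2.2003) x3=(2.3584, -0.6373, 0.7605)
step 29: x0=(0.0675, 1.2983, -2.2280) x1=(-0.8525, -0.1350, 0.0890) x2=(1.9584, 1.0010, -2.2094) x3=(2.3820, -0.6173, 0.7732)
step 30: x0=(0.0734, 1.2755, -2.2288) x1=(-0.8116, -0.1651, 0.0483) x2=(1.9627, 1.0307, -2.2180) x3=(2.4050, -0.5969, 0.7853)
step 31: x0=(0.0804, 1.2522, -2.2289) x1=(-0.7699, -0.1949, 0.0070) x2=(1.9655, 1.0603, -2.2261) x3=(2.4274, -0.5762, 0.7969)
step 32: x0=(0.0885, 1.2285, -2.2285) x1=(-0.7275, -0.2244, -0.0348) x2=(1.9669, 1.0897, -2.2337) x3=(2.4494, -0.5552, 0.8079)
step 33: x0=(0.0975, 1.2042, -2.2275) x1=(-0.6844, -0.2535, -0.0772) x2=(1.9669, 1.1190, -2.2409) x3=(2.4707, -0.5339, 0.8184)
step 34: x0=(0.1077, 1.1796, -2.2259) x1=(-0.6405, -0.2821, -0.1201) x2=(1.9653, 1.1481, -2.2476) x3=(2.4916, -0.5123, 0.8283)
step 35: x0=(0.1190, 1.1545, -2.2236) x1=(-0.5958, -0.3104, -0.1636) x2=(1.9623, 1.1770, -2.2538) x3=(2.5118, -0.4904, 0.8376)
step 36: x0=(0.1313, 1.1290, -2.2208) x1=(-0.5504, -0.3381, -0.2077) x2=(1.9577, 1.2055, -2.2596) x3=(2.5315, -0.4683, 0.8464)
step 37: x0=(0.1448, 1.1031, -2.2173) x1=(-0.5042, -0.3654, -0.2524) x2=(1.9516, 1.2337, -2.2648) x3=(2.5507, -0.4459, 0.8546)
step 38: x0=(0.1595, 1.0768, -2.2132) x1=(-0.4573, -0.3921, -0.2976) x2=(1.9439, 1.2615, -2.2695) x3=(2.5693, -0.4232, 0.8622)
step 39: x0=(0.1753, 1.0502, -2.2085) x1=(-0.4096, -0.4182, -0.3435) x2=(1.9346, 1.2889, -2.2738) x3=(2.5873, -0.4004, 0.8692)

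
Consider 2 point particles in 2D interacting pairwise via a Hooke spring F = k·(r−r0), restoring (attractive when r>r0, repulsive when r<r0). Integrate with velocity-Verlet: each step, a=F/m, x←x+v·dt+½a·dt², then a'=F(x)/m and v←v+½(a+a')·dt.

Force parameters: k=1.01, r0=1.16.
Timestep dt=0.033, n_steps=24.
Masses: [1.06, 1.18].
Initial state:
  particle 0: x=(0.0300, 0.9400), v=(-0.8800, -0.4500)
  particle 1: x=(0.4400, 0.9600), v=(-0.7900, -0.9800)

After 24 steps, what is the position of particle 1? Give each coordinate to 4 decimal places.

step 0: x0=(0.0300, 0.9400) x1=(0.4400, 0.9600)
step 1: x0=(0.0006, 0.9251) x1=(0.4143, 0.9277)
step 2: x0=(-0.0296, 0.9103) x1=(0.3893, 0.8954)
step 3: x0=(-0.0606, 0.8954) x1=(0.3649, 0.8630)
step 4: x0=(-0.0923, 0.8806) x1=(0.3413, 0.8306)
step 5: x0=(-0.1248, 0.8659) x1=(0.3183, 0.7981)
step 6: x0=(-0.1580, 0.8513) x1=(0.2960, 0.7656)
step 7: x0=(-0.1919, 0.8369) x1=(0.2743, 0.7329)
step 8: x0=(-0.2265, 0.8226) x1=(0.2532, 0.7000)
step 9: x0=(-0.2618, 0.8084) x1=(0.2327, 0.6671)
step 10: x0=(-0.2977, 0.7945) x1=(0.2128, 0.6339)
step 11: x0=(-0.3343, 0.7807) x1=(0.1935, 0.6006)
step 12: x0=(-0.3714, 0.7672) x1=(0.1747, 0.5671)
step 13: x0=(-0.4091, 0.7538) x1=(0.1564, 0.5334)
step 14: x0=(-0.4473, 0.7407) x1=(0.1386, 0.4995)
step 15: x0=(-0.4861, 0.7278) x1=(0.1212, 0.4654)
step 16: x0=(-0.5253, 0.7151) x1=(0.1043, 0.4312)
step 17: x0=(-0.5649, 0.7025) x1=(0.0878, 0.3968)
step 18: x0=(-0.6050, 0.6902) x1=(0.0716, 0.3622)
step 19: x0=(-0.6454, 0.6781) x1=(0.0558, 0.3274)
step 20: x0=(-0.6862, 0.6661) x1=(0.0403, 0.2925)
step 21: x0=(-0.7273, 0.6543) x1=(0.0250, 0.2574)
step 22: x0=(-0.7687, 0.6426) x1=(0.0101, 0.2222)
step 23: x0=(-0.8104, 0.6311) x1=(-0.0047, 0.1869)
step 24: x0=(-0.8523, 0.6197) x1=(-0.0192, 0.1514)

(-0.0192, 0.1514)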